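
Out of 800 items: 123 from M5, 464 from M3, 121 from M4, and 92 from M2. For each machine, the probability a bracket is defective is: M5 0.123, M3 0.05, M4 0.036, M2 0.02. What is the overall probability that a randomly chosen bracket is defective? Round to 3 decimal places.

0.056

By Bayes' rule, posterior ∝ prior × likelihood:
  M5: 0.15375 × 0.123 = 0.01891125
  M3: 0.58 × 0.05 = 0.029
  M4: 0.15125 × 0.036 = 0.005445
  M2: 0.115 × 0.02 = 0.0023
P(defective) = 0.01891125 + 0.029 + 0.005445 + 0.0023 = 0.05565625 → 0.056.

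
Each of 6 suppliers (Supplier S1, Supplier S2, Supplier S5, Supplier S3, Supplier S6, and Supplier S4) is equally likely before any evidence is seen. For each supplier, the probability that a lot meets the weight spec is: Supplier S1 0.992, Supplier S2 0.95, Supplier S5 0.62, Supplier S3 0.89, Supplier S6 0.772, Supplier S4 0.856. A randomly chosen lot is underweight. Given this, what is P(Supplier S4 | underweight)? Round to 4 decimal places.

0.1565

Taking complements, P(underweight | each) = Supplier S1 0.008, Supplier S2 0.05, Supplier S5 0.38, Supplier S3 0.11, Supplier S6 0.228, Supplier S4 0.144.
With a uniform prior (1/6 each), posterior ∝ likelihood:
  Supplier S1: 0.008
  Supplier S2: 0.05
  Supplier S5: 0.38
  Supplier S3: 0.11
  Supplier S6: 0.228
  Supplier S4: 0.144
Sum = 0.92.
P(Supplier S4 | evidence) = 0.144 / 0.92 ≈ 0.1565.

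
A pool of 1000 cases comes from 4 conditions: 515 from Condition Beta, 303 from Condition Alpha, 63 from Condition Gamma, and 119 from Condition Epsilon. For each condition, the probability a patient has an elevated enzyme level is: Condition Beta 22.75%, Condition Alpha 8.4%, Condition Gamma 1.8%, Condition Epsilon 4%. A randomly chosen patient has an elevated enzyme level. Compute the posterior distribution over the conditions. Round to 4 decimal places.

Condition Beta 0.7889, Condition Alpha 0.1714, Condition Gamma 0.0076, Condition Epsilon 0.0321

Unnormalized posteriors (prior × likelihood):
  Condition Beta: 0.515 × 0.2275 = 0.1171625
  Condition Alpha: 0.303 × 0.084 = 0.025452
  Condition Gamma: 0.063 × 0.018 = 0.001134
  Condition Epsilon: 0.119 × 0.04 = 0.00476
Sum = 0.1485085.
P(Condition Beta | elevated) = 0.1171625/0.1485085 ≈ 0.7889
P(Condition Alpha | elevated) = 0.025452/0.1485085 ≈ 0.1714
P(Condition Gamma | elevated) = 0.001134/0.1485085 ≈ 0.0076
P(Condition Epsilon | elevated) = 0.00476/0.1485085 ≈ 0.0321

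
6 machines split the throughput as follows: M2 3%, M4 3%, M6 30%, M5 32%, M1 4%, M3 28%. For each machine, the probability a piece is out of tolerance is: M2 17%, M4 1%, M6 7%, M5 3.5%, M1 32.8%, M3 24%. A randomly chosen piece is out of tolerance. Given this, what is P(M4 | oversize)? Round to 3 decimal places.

Prior × likelihood for each hypothesis:
  M2: 0.03 × 0.17 = 0.0051
  M4: 0.03 × 0.01 = 0.0003
  M6: 0.3 × 0.07 = 0.021
  M5: 0.32 × 0.035 = 0.0112
  M1: 0.04 × 0.328 = 0.01312
  M3: 0.28 × 0.24 = 0.0672
Sum = 0.11792.
P(M4 | evidence) = 0.0003 / 0.11792 ≈ 0.003.

0.003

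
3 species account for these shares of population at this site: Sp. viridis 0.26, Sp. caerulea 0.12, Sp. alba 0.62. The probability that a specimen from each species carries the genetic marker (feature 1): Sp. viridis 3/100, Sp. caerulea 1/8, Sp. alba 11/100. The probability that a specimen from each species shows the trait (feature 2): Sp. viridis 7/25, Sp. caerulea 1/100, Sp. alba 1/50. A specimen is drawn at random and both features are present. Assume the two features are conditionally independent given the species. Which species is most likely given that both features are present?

Unnormalized posteriors (prior × likelihood):
  Sp. viridis: 0.26 × 0.03 × 0.28 = 0.002184
  Sp. caerulea: 0.12 × 0.125 × 0.01 = 0.00015
  Sp. alba: 0.62 × 0.11 × 0.02 = 0.001364
Normalizing constant = 0.003698.
Largest term belongs to Sp. viridis, so Sp. viridis is most probable.

Sp. viridis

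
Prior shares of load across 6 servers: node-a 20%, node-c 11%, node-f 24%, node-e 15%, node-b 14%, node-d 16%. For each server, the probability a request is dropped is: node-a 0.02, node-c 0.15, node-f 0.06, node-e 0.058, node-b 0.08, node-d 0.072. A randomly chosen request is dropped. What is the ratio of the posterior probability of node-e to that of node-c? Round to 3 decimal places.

0.527

Unnormalized posteriors (prior × likelihood):
  node-a: 0.2 × 0.02 = 0.004
  node-c: 0.11 × 0.15 = 0.0165
  node-f: 0.24 × 0.06 = 0.0144
  node-e: 0.15 × 0.058 = 0.0087
  node-b: 0.14 × 0.08 = 0.0112
  node-d: 0.16 × 0.072 = 0.01152
Sum = 0.06632.
The ratio is 0.0087 / 0.0165 (the normalizer cancels) = 0.527.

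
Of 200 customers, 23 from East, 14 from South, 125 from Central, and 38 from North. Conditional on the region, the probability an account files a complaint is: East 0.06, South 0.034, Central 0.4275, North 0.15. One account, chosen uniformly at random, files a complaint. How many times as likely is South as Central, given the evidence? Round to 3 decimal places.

0.009

Compute prior × likelihood for every hypothesis:
  East: 0.115 × 0.06 = 0.0069
  South: 0.07 × 0.034 = 0.00238
  Central: 0.625 × 0.4275 = 0.2671875
  North: 0.19 × 0.15 = 0.0285
Total = 0.3049675.
The ratio is 0.00238 / 0.2671875 (the normalizer cancels) = 0.009.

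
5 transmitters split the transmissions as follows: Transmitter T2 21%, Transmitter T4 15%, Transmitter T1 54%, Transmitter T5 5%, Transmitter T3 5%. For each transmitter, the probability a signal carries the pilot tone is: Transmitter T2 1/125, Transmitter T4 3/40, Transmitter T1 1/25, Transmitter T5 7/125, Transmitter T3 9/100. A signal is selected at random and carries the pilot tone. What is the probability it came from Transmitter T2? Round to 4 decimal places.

0.0402

Unnormalized posteriors (prior × likelihood):
  Transmitter T2: 0.21 × 0.008 = 0.00168
  Transmitter T4: 0.15 × 0.075 = 0.01125
  Transmitter T1: 0.54 × 0.04 = 0.0216
  Transmitter T5: 0.05 × 0.056 = 0.0028
  Transmitter T3: 0.05 × 0.09 = 0.0045
Normalizing constant = 0.04183.
P(Transmitter T2 | evidence) = 0.00168 / 0.04183 ≈ 0.0402.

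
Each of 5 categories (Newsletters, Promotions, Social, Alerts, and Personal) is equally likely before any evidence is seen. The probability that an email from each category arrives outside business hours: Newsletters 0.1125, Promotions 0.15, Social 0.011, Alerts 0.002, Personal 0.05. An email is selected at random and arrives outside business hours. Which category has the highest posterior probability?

Promotions

With a uniform prior (1/5 each), posterior ∝ likelihood:
  Newsletters: 0.1125
  Promotions: 0.15
  Social: 0.011
  Alerts: 0.002
  Personal: 0.05
Normalizing constant = 0.3255.
Largest term belongs to Promotions, so Promotions is most probable.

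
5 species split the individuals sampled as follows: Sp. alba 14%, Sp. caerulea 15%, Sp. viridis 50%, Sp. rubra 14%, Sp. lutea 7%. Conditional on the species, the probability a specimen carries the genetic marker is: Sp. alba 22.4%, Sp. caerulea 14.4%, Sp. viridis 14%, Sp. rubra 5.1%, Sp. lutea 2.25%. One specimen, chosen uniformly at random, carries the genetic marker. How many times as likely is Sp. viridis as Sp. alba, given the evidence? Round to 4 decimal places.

Compute prior × likelihood for every hypothesis:
  Sp. alba: 0.14 × 0.224 = 0.03136
  Sp. caerulea: 0.15 × 0.144 = 0.0216
  Sp. viridis: 0.5 × 0.14 = 0.07
  Sp. rubra: 0.14 × 0.051 = 0.00714
  Sp. lutea: 0.07 × 0.0225 = 0.001575
Normalizing constant = 0.131675.
The ratio is 0.07 / 0.03136 (the normalizer cancels) = 2.2321.

2.2321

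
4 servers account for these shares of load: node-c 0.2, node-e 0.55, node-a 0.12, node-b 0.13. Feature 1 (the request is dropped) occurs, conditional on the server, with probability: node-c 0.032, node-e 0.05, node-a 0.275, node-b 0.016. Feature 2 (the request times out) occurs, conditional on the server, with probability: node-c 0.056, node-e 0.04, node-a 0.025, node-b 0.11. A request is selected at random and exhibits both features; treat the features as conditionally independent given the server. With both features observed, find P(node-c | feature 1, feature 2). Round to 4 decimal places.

By Bayes' rule, posterior ∝ prior × likelihood:
  node-c: 0.2 × 0.032 × 0.056 = 0.0003584
  node-e: 0.55 × 0.05 × 0.04 = 0.0011
  node-a: 0.12 × 0.275 × 0.025 = 0.000825
  node-b: 0.13 × 0.016 × 0.11 = 0.0002288
Sum = 0.0025122.
P(node-c | evidence) = 0.0003584 / 0.0025122 ≈ 0.1427.

0.1427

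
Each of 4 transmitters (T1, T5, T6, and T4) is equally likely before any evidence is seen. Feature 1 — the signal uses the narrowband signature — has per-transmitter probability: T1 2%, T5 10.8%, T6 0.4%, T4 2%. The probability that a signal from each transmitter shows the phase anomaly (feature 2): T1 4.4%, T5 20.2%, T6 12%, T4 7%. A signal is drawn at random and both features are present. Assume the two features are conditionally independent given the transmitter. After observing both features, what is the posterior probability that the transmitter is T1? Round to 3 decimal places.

0.036

With a uniform prior (1/4 each), posterior ∝ likelihood:
  T1: 0.02 × 0.044 = 0.00088
  T5: 0.108 × 0.202 = 0.021816
  T6: 0.004 × 0.12 = 0.00048
  T4: 0.02 × 0.07 = 0.0014
Normalizing constant = 0.024576.
P(T1 | evidence) = 0.00088 / 0.024576 ≈ 0.036.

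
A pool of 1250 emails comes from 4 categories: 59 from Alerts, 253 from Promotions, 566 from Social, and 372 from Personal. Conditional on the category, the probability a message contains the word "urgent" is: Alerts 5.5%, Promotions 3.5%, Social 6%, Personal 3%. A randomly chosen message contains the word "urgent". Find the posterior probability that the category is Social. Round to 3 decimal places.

By Bayes' rule, posterior ∝ prior × likelihood:
  Alerts: 0.0472 × 0.055 = 0.002596
  Promotions: 0.2024 × 0.035 = 0.007084
  Social: 0.4528 × 0.06 = 0.027168
  Personal: 0.2976 × 0.03 = 0.008928
Normalizing constant = 0.045776.
P(Social | evidence) = 0.027168 / 0.045776 ≈ 0.593.

0.593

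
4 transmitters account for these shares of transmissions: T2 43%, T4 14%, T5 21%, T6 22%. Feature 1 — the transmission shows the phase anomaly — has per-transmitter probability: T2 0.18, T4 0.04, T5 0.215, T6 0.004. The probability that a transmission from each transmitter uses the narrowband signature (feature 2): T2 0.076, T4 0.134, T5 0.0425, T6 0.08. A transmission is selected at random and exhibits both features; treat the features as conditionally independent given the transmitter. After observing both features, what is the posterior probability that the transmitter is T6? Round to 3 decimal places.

0.008

By Bayes' rule, posterior ∝ prior × likelihood:
  T2: 0.43 × 0.18 × 0.076 = 0.0058824
  T4: 0.14 × 0.04 × 0.134 = 0.0007504
  T5: 0.21 × 0.215 × 0.0425 = 0.001918875
  T6: 0.22 × 0.004 × 0.08 = 0.0000704
Sum = 0.008622075.
P(T6 | evidence) = 0.0000704 / 0.008622075 ≈ 0.008.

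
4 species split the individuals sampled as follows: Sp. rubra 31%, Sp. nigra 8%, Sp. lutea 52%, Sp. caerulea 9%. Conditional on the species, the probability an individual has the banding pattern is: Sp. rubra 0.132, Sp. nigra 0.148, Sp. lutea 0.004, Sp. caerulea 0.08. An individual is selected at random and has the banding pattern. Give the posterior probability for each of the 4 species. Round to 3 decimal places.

Prior × likelihood for each hypothesis:
  Sp. rubra: 0.31 × 0.132 = 0.04092
  Sp. nigra: 0.08 × 0.148 = 0.01184
  Sp. lutea: 0.52 × 0.004 = 0.00208
  Sp. caerulea: 0.09 × 0.08 = 0.0072
Normalizing constant = 0.06204.
P(Sp. rubra | banded) = 0.04092/0.06204 ≈ 0.660
P(Sp. nigra | banded) = 0.01184/0.06204 ≈ 0.191
P(Sp. lutea | banded) = 0.00208/0.06204 ≈ 0.034
P(Sp. caerulea | banded) = 0.0072/0.06204 ≈ 0.116
(Check: 0.660+0.191+0.034+0.116 = 1.001.)

Sp. rubra 0.660, Sp. nigra 0.191, Sp. lutea 0.034, Sp. caerulea 0.116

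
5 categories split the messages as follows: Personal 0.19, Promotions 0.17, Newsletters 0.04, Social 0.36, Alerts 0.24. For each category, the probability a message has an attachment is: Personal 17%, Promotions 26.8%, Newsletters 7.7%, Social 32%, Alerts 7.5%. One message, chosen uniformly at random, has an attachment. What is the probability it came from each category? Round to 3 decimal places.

Personal 0.151, Promotions 0.213, Newsletters 0.014, Social 0.538, Alerts 0.084

By Bayes' rule, posterior ∝ prior × likelihood:
  Personal: 0.19 × 0.17 = 0.0323
  Promotions: 0.17 × 0.268 = 0.04556
  Newsletters: 0.04 × 0.077 = 0.00308
  Social: 0.36 × 0.32 = 0.1152
  Alerts: 0.24 × 0.075 = 0.018
Sum = 0.21414.
P(Personal | attachment) = 0.0323/0.21414 ≈ 0.151
P(Promotions | attachment) = 0.04556/0.21414 ≈ 0.213
P(Newsletters | attachment) = 0.00308/0.21414 ≈ 0.014
P(Social | attachment) = 0.1152/0.21414 ≈ 0.538
P(Alerts | attachment) = 0.018/0.21414 ≈ 0.084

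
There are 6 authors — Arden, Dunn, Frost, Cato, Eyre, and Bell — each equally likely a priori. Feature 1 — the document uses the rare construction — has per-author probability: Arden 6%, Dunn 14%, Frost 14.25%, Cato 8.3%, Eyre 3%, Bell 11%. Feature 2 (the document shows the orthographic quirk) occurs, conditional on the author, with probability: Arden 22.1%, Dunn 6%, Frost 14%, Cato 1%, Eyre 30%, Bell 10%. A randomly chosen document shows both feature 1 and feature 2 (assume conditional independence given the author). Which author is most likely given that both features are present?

With a uniform prior (1/6 each), posterior ∝ likelihood:
  Arden: 0.06 × 0.221 = 0.01326
  Dunn: 0.14 × 0.06 = 0.0084
  Frost: 0.1425 × 0.14 = 0.01995
  Cato: 0.083 × 0.01 = 0.00083
  Eyre: 0.03 × 0.3 = 0.009
  Bell: 0.11 × 0.1 = 0.011
Total = 0.06244.
Largest term belongs to Frost, so Frost is most probable.

Frost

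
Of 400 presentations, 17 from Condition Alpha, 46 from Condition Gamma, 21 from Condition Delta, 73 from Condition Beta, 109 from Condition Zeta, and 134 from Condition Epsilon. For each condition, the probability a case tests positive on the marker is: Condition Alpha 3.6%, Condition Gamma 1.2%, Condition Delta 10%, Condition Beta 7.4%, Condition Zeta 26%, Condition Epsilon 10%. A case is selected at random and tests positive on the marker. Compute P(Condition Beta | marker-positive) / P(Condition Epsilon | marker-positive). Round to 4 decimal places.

Prior × likelihood for each hypothesis:
  Condition Alpha: 0.0425 × 0.036 = 0.00153
  Condition Gamma: 0.115 × 0.012 = 0.00138
  Condition Delta: 0.0525 × 0.1 = 0.00525
  Condition Beta: 0.1825 × 0.074 = 0.013505
  Condition Zeta: 0.2725 × 0.26 = 0.07085
  Condition Epsilon: 0.335 × 0.1 = 0.0335
Total = 0.126015.
The ratio is 0.013505 / 0.0335 (the normalizer cancels) = 0.4031.

0.4031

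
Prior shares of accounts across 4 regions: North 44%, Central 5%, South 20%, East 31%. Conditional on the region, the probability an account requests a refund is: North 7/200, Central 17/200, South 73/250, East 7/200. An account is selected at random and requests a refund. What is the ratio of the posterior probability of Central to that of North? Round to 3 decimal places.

0.276

Compute prior × likelihood for every hypothesis:
  North: 0.44 × 0.035 = 0.0154
  Central: 0.05 × 0.085 = 0.00425
  South: 0.2 × 0.292 = 0.0584
  East: 0.31 × 0.035 = 0.01085
Sum = 0.0889.
The ratio is 0.00425 / 0.0154 (the normalizer cancels) = 0.276.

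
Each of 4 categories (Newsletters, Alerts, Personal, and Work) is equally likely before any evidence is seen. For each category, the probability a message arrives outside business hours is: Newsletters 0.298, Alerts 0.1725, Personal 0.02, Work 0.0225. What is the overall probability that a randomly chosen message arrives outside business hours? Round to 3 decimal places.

With a uniform prior (1/4 each), posterior ∝ likelihood:
  Newsletters: 0.298
  Alerts: 0.1725
  Personal: 0.02
  Work: 0.0225
P(off-hours) = (1/4) × (0.298 + 0.1725 + 0.02 + 0.0225) = 0.513/4 ≈ 0.128.

0.128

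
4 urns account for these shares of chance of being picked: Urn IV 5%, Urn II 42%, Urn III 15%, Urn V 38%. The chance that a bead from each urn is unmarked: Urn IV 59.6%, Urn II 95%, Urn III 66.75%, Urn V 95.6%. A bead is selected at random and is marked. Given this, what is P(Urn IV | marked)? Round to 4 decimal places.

Taking complements, P(marked | each) = Urn IV 0.404, Urn II 0.05, Urn III 0.3325, Urn V 0.044.
Unnormalized posteriors (prior × likelihood):
  Urn IV: 0.05 × 0.404 = 0.0202
  Urn II: 0.42 × 0.05 = 0.021
  Urn III: 0.15 × 0.3325 = 0.049875
  Urn V: 0.38 × 0.044 = 0.01672
Total = 0.107795.
P(Urn IV | evidence) = 0.0202 / 0.107795 ≈ 0.1874.

0.1874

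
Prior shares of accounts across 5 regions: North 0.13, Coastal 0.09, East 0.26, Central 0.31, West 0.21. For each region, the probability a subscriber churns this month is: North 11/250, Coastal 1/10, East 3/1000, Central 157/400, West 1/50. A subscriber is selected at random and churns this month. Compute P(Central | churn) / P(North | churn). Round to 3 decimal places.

Compute prior × likelihood for every hypothesis:
  North: 0.13 × 0.044 = 0.00572
  Coastal: 0.09 × 0.1 = 0.009
  East: 0.26 × 0.003 = 0.00078
  Central: 0.31 × 0.3925 = 0.121675
  West: 0.21 × 0.02 = 0.0042
Sum = 0.141375.
The ratio is 0.121675 / 0.00572 (the normalizer cancels) = 21.272.

21.272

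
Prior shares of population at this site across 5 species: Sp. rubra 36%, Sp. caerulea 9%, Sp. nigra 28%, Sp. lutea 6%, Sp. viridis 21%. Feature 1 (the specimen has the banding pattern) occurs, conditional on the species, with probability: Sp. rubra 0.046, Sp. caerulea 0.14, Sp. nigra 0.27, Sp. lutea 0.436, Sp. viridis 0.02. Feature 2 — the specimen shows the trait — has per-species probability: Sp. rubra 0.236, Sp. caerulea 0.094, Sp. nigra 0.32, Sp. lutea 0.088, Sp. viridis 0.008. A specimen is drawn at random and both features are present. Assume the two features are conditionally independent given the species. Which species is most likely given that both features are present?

Sp. nigra

By Bayes' rule, posterior ∝ prior × likelihood:
  Sp. rubra: 0.36 × 0.046 × 0.236 = 0.00390816
  Sp. caerulea: 0.09 × 0.14 × 0.094 = 0.0011844
  Sp. nigra: 0.28 × 0.27 × 0.32 = 0.024192
  Sp. lutea: 0.06 × 0.436 × 0.088 = 0.00230208
  Sp. viridis: 0.21 × 0.02 × 0.008 = 0.0000336
Sum = 0.03162024.
Largest term belongs to Sp. nigra, so Sp. nigra is most probable.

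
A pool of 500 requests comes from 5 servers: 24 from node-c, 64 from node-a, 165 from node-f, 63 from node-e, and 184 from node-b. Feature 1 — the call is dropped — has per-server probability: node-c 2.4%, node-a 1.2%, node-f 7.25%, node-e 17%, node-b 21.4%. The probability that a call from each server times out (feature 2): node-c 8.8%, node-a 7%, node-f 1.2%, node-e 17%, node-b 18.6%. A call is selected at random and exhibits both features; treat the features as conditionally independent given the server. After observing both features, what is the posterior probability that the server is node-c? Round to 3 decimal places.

0.005

By Bayes' rule, posterior ∝ prior × likelihood:
  node-c: 0.048 × 0.024 × 0.088 = 0.000101376
  node-a: 0.128 × 0.012 × 0.07 = 0.00010752
  node-f: 0.33 × 0.0725 × 0.012 = 0.0002871
  node-e: 0.126 × 0.17 × 0.17 = 0.0036414
  node-b: 0.368 × 0.214 × 0.186 = 0.014647872
Sum = 0.018785268.
P(node-c | evidence) = 0.000101376 / 0.018785268 ≈ 0.005.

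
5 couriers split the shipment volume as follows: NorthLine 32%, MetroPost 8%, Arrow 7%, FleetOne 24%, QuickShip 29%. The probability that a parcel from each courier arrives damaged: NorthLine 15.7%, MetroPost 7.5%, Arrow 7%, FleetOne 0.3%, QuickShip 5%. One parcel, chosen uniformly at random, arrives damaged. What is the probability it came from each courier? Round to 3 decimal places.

NorthLine 0.658, MetroPost 0.079, Arrow 0.064, FleetOne 0.009, QuickShip 0.190

Unnormalized posteriors (prior × likelihood):
  NorthLine: 0.32 × 0.157 = 0.05024
  MetroPost: 0.08 × 0.075 = 0.006
  Arrow: 0.07 × 0.07 = 0.0049
  FleetOne: 0.24 × 0.003 = 0.00072
  QuickShip: 0.29 × 0.05 = 0.0145
Sum = 0.07636.
P(NorthLine | damaged) = 0.05024/0.07636 ≈ 0.658
P(MetroPost | damaged) = 0.006/0.07636 ≈ 0.079
P(Arrow | damaged) = 0.0049/0.07636 ≈ 0.064
P(FleetOne | damaged) = 0.00072/0.07636 ≈ 0.009
P(QuickShip | damaged) = 0.0145/0.07636 ≈ 0.190
(Check: 0.658+0.079+0.064+0.009+0.190 = 1.000.)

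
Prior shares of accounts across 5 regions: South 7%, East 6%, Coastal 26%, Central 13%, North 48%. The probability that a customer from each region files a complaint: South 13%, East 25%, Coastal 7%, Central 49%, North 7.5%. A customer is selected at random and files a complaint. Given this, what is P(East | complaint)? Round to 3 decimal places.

Unnormalized posteriors (prior × likelihood):
  South: 0.07 × 0.13 = 0.0091
  East: 0.06 × 0.25 = 0.015
  Coastal: 0.26 × 0.07 = 0.0182
  Central: 0.13 × 0.49 = 0.0637
  North: 0.48 × 0.075 = 0.036
Total = 0.142.
P(East | evidence) = 0.015 / 0.142 ≈ 0.106.

0.106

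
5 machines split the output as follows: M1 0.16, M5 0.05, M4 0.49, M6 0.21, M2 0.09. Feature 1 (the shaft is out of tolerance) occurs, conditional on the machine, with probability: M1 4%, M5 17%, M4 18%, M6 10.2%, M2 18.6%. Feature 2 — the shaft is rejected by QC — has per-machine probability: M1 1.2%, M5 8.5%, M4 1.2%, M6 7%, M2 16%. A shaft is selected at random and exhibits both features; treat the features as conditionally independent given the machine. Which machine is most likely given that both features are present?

M2

By Bayes' rule, posterior ∝ prior × likelihood:
  M1: 0.16 × 0.04 × 0.012 = 0.0000768
  M5: 0.05 × 0.17 × 0.085 = 0.0007225
  M4: 0.49 × 0.18 × 0.012 = 0.0010584
  M6: 0.21 × 0.102 × 0.07 = 0.0014994
  M2: 0.09 × 0.186 × 0.16 = 0.0026784
Sum = 0.0060355.
Largest term belongs to M2, so M2 is most probable.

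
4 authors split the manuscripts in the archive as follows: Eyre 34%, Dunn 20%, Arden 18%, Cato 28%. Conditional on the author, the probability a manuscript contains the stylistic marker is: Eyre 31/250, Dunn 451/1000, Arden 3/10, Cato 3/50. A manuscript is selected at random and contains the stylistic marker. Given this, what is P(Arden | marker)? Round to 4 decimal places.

Unnormalized posteriors (prior × likelihood):
  Eyre: 0.34 × 0.124 = 0.04216
  Dunn: 0.2 × 0.451 = 0.0902
  Arden: 0.18 × 0.3 = 0.054
  Cato: 0.28 × 0.06 = 0.0168
Sum = 0.20316.
P(Arden | evidence) = 0.054 / 0.20316 ≈ 0.2658.

0.2658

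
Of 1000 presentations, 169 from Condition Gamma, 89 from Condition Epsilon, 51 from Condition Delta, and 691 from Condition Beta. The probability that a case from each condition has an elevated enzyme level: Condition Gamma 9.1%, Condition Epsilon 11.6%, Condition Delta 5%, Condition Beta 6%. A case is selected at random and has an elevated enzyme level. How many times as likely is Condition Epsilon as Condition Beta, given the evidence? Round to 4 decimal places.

0.2490

By Bayes' rule, posterior ∝ prior × likelihood:
  Condition Gamma: 0.169 × 0.091 = 0.015379
  Condition Epsilon: 0.089 × 0.116 = 0.010324
  Condition Delta: 0.051 × 0.05 = 0.00255
  Condition Beta: 0.691 × 0.06 = 0.04146
Total = 0.069713.
The ratio is 0.010324 / 0.04146 (the normalizer cancels) = 0.2490.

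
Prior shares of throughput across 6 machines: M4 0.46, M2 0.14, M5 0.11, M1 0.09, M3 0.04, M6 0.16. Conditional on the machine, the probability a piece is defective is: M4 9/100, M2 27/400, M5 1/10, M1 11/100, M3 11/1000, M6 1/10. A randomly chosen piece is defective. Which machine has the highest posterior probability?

Prior × likelihood for each hypothesis:
  M4: 0.46 × 0.09 = 0.0414
  M2: 0.14 × 0.0675 = 0.00945
  M5: 0.11 × 0.1 = 0.011
  M1: 0.09 × 0.11 = 0.0099
  M3: 0.04 × 0.011 = 0.00044
  M6: 0.16 × 0.1 = 0.016
Total = 0.08819.
Largest term belongs to M4, so M4 is most probable.

M4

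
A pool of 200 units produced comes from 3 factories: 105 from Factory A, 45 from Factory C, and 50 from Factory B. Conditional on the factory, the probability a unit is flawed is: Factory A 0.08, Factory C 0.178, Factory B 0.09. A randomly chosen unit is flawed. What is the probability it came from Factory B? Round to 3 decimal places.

Unnormalized posteriors (prior × likelihood):
  Factory A: 0.525 × 0.08 = 0.042
  Factory C: 0.225 × 0.178 = 0.04005
  Factory B: 0.25 × 0.09 = 0.0225
Normalizing constant = 0.10455.
P(Factory B | evidence) = 0.0225 / 0.10455 ≈ 0.215.

0.215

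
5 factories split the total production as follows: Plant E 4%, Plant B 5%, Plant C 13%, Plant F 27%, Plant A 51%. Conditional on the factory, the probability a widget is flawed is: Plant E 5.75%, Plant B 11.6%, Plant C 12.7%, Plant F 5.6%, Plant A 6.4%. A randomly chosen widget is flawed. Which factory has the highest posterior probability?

Compute prior × likelihood for every hypothesis:
  Plant E: 0.04 × 0.0575 = 0.0023
  Plant B: 0.05 × 0.116 = 0.0058
  Plant C: 0.13 × 0.127 = 0.01651
  Plant F: 0.27 × 0.056 = 0.01512
  Plant A: 0.51 × 0.064 = 0.03264
Total = 0.07237.
Largest term belongs to Plant A, so Plant A is most probable.

Plant A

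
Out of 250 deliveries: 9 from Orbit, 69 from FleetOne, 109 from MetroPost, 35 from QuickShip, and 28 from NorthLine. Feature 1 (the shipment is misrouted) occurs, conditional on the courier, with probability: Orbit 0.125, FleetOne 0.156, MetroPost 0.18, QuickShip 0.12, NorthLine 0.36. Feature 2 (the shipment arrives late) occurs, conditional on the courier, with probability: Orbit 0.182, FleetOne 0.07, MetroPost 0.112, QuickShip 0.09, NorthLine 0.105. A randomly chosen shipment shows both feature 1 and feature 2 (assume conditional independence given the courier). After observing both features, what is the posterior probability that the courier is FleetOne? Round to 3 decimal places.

0.164

By Bayes' rule, posterior ∝ prior × likelihood:
  Orbit: 0.036 × 0.125 × 0.182 = 0.000819
  FleetOne: 0.276 × 0.156 × 0.07 = 0.00301392
  MetroPost: 0.436 × 0.18 × 0.112 = 0.00878976
  QuickShip: 0.14 × 0.12 × 0.09 = 0.001512
  NorthLine: 0.112 × 0.36 × 0.105 = 0.0042336
Normalizing constant = 0.01836828.
P(FleetOne | evidence) = 0.00301392 / 0.01836828 ≈ 0.164.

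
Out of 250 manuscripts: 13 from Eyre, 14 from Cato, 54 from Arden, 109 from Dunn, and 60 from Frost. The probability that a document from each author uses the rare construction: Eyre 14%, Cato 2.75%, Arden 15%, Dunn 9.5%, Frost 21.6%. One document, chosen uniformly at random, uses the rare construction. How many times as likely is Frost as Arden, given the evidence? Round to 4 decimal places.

Prior × likelihood for each hypothesis:
  Eyre: 0.052 × 0.14 = 0.00728
  Cato: 0.056 × 0.0275 = 0.00154
  Arden: 0.216 × 0.15 = 0.0324
  Dunn: 0.436 × 0.095 = 0.04142
  Frost: 0.24 × 0.216 = 0.05184
Normalizing constant = 0.13448.
The ratio is 0.05184 / 0.0324 (the normalizer cancels) = 1.6000.

1.6000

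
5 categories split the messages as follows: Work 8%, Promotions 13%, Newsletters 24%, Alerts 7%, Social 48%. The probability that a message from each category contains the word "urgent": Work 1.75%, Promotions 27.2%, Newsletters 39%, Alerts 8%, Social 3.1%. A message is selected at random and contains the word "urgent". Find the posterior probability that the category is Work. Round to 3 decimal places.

Unnormalized posteriors (prior × likelihood):
  Work: 0.08 × 0.0175 = 0.0014
  Promotions: 0.13 × 0.272 = 0.03536
  Newsletters: 0.24 × 0.39 = 0.0936
  Alerts: 0.07 × 0.08 = 0.0056
  Social: 0.48 × 0.031 = 0.01488
Normalizing constant = 0.15084.
P(Work | evidence) = 0.0014 / 0.15084 ≈ 0.009.

0.009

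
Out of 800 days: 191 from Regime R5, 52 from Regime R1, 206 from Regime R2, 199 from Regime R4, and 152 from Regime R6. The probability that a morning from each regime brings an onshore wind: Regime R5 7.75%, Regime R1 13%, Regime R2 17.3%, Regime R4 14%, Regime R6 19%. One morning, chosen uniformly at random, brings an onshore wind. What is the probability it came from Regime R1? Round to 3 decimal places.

0.059

By Bayes' rule, posterior ∝ prior × likelihood:
  Regime R5: 0.23875 × 0.0775 = 0.018503125
  Regime R1: 0.065 × 0.13 = 0.00845
  Regime R2: 0.2575 × 0.173 = 0.0445475
  Regime R4: 0.24875 × 0.14 = 0.034825
  Regime R6: 0.19 × 0.19 = 0.0361
Normalizing constant = 0.142425625.
P(Regime R1 | evidence) = 0.00845 / 0.142425625 ≈ 0.059.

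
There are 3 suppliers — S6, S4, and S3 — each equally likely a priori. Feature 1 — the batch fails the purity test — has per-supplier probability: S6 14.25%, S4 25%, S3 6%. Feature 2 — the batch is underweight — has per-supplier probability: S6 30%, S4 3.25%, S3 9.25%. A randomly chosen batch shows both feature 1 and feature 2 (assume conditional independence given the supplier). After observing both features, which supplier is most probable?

S6

With a uniform prior (1/3 each), posterior ∝ likelihood:
  S6: 0.1425 × 0.3 = 0.04275
  S4: 0.25 × 0.0325 = 0.008125
  S3: 0.06 × 0.0925 = 0.00555
Total = 0.056425.
Largest term belongs to S6, so S6 is most probable.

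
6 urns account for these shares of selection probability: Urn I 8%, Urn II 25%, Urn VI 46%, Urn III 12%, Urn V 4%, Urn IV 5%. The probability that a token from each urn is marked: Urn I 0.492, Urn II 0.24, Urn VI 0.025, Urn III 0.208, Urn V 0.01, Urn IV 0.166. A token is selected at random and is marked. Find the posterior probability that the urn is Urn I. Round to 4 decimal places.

0.2723

Compute prior × likelihood for every hypothesis:
  Urn I: 0.08 × 0.492 = 0.03936
  Urn II: 0.25 × 0.24 = 0.06
  Urn VI: 0.46 × 0.025 = 0.0115
  Urn III: 0.12 × 0.208 = 0.02496
  Urn V: 0.04 × 0.01 = 0.0004
  Urn IV: 0.05 × 0.166 = 0.0083
Total = 0.14452.
P(Urn I | evidence) = 0.03936 / 0.14452 ≈ 0.2723.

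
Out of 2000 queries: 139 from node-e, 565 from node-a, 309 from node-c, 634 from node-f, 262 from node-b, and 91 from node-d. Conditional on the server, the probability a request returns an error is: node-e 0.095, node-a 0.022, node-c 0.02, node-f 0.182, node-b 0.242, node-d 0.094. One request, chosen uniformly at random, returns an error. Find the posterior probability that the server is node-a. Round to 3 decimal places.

Prior × likelihood for each hypothesis:
  node-e: 0.0695 × 0.095 = 0.0066025
  node-a: 0.2825 × 0.022 = 0.006215
  node-c: 0.1545 × 0.02 = 0.00309
  node-f: 0.317 × 0.182 = 0.057694
  node-b: 0.131 × 0.242 = 0.031702
  node-d: 0.0455 × 0.094 = 0.004277
Total = 0.1095805.
P(node-a | evidence) = 0.006215 / 0.1095805 ≈ 0.057.

0.057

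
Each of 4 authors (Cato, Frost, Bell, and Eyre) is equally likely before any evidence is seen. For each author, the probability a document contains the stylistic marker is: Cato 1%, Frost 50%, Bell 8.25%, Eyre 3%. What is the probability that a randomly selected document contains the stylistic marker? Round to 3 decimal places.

0.156

Since the prior is uniform, the posterior is proportional to the likelihood:
  Cato: 0.01
  Frost: 0.5
  Bell: 0.0825
  Eyre: 0.03
P(marker) = (1/4) × (0.01 + 0.5 + 0.0825 + 0.03) = 0.6225/4 ≈ 0.156.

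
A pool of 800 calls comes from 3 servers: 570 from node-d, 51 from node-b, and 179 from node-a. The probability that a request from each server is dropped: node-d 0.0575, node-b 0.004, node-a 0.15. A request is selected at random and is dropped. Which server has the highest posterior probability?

node-d

By Bayes' rule, posterior ∝ prior × likelihood:
  node-d: 0.7125 × 0.0575 = 0.04096875
  node-b: 0.06375 × 0.004 = 0.000255
  node-a: 0.22375 × 0.15 = 0.0335625
Total = 0.07478625.
Largest term belongs to node-d, so node-d is most probable.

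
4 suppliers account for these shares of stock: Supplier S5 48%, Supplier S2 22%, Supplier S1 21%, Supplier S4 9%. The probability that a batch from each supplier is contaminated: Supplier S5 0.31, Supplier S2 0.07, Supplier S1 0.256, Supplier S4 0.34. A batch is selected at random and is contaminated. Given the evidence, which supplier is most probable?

Supplier S5

Unnormalized posteriors (prior × likelihood):
  Supplier S5: 0.48 × 0.31 = 0.1488
  Supplier S2: 0.22 × 0.07 = 0.0154
  Supplier S1: 0.21 × 0.256 = 0.05376
  Supplier S4: 0.09 × 0.34 = 0.0306
Total = 0.24856.
Largest term belongs to Supplier S5, so Supplier S5 is most probable.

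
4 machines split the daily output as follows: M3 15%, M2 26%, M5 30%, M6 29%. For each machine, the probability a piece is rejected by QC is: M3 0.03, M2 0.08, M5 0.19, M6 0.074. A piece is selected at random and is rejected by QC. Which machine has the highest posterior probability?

M5

By Bayes' rule, posterior ∝ prior × likelihood:
  M3: 0.15 × 0.03 = 0.0045
  M2: 0.26 × 0.08 = 0.0208
  M5: 0.3 × 0.19 = 0.057
  M6: 0.29 × 0.074 = 0.02146
Normalizing constant = 0.10376.
Largest term belongs to M5, so M5 is most probable.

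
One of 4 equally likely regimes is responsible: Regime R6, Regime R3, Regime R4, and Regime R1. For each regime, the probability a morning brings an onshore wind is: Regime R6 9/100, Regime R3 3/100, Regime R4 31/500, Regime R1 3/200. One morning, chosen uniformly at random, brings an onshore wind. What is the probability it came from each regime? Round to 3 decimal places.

Regime R6 0.457, Regime R3 0.152, Regime R4 0.315, Regime R1 0.076

Since the prior is uniform, the posterior is proportional to the likelihood:
  Regime R6: 0.09
  Regime R3: 0.03
  Regime R4: 0.062
  Regime R1: 0.015
Sum = 0.197.
P(Regime R6 | onshore) = 0.09/0.197 ≈ 0.457
P(Regime R3 | onshore) = 0.03/0.197 ≈ 0.152
P(Regime R4 | onshore) = 0.062/0.197 ≈ 0.315
P(Regime R1 | onshore) = 0.015/0.197 ≈ 0.076
(Check: 0.457+0.152+0.315+0.076 = 1.000.)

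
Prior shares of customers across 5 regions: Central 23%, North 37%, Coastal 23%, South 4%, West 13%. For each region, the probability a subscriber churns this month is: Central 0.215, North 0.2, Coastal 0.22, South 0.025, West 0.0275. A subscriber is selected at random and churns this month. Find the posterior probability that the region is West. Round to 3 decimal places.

0.020

By Bayes' rule, posterior ∝ prior × likelihood:
  Central: 0.23 × 0.215 = 0.04945
  North: 0.37 × 0.2 = 0.074
  Coastal: 0.23 × 0.22 = 0.0506
  South: 0.04 × 0.025 = 0.001
  West: 0.13 × 0.0275 = 0.003575
Total = 0.178625.
P(West | evidence) = 0.003575 / 0.178625 ≈ 0.020.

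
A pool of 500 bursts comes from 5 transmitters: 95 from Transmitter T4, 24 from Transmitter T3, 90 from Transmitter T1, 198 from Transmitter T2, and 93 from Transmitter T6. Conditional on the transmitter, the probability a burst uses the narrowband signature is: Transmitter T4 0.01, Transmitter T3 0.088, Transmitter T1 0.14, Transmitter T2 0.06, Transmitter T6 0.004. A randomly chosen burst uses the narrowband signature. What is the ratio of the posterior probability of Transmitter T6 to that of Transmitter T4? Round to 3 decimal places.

0.392

By Bayes' rule, posterior ∝ prior × likelihood:
  Transmitter T4: 0.19 × 0.01 = 0.0019
  Transmitter T3: 0.048 × 0.088 = 0.004224
  Transmitter T1: 0.18 × 0.14 = 0.0252
  Transmitter T2: 0.396 × 0.06 = 0.02376
  Transmitter T6: 0.186 × 0.004 = 0.000744
Normalizing constant = 0.055828.
The ratio is 0.000744 / 0.0019 (the normalizer cancels) = 0.392.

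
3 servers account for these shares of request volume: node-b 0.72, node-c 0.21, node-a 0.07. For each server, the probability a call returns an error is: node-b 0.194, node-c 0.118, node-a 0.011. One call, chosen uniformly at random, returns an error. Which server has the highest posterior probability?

node-b

Prior × likelihood for each hypothesis:
  node-b: 0.72 × 0.194 = 0.13968
  node-c: 0.21 × 0.118 = 0.02478
  node-a: 0.07 × 0.011 = 0.00077
Total = 0.16523.
Largest term belongs to node-b, so node-b is most probable.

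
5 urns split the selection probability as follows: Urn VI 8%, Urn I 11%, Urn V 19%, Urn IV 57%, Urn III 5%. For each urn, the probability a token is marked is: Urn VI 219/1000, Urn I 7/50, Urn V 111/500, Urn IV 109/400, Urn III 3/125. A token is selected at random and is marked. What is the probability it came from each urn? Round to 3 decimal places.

Urn VI 0.076, Urn I 0.066, Urn V 0.182, Urn IV 0.671, Urn III 0.005

Prior × likelihood for each hypothesis:
  Urn VI: 0.08 × 0.219 = 0.01752
  Urn I: 0.11 × 0.14 = 0.0154
  Urn V: 0.19 × 0.222 = 0.04218
  Urn IV: 0.57 × 0.2725 = 0.155325
  Urn III: 0.05 × 0.024 = 0.0012
Sum = 0.231625.
P(Urn VI | marked) = 0.01752/0.231625 ≈ 0.076
P(Urn I | marked) = 0.0154/0.231625 ≈ 0.066
P(Urn V | marked) = 0.04218/0.231625 ≈ 0.182
P(Urn IV | marked) = 0.155325/0.231625 ≈ 0.671
P(Urn III | marked) = 0.0012/0.231625 ≈ 0.005
(Check: 0.076+0.066+0.182+0.671+0.005 = 1.000.)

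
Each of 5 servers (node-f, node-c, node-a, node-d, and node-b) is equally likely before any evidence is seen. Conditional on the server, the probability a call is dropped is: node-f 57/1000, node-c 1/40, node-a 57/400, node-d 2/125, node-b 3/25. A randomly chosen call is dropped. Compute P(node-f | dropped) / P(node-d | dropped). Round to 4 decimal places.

With a uniform prior (1/5 each), posterior ∝ likelihood:
  node-f: 0.057
  node-c: 0.025
  node-a: 0.1425
  node-d: 0.016
  node-b: 0.12
Total = 0.3605.
The ratio is 0.057 / 0.016 (the normalizer cancels) = 3.5625.

3.5625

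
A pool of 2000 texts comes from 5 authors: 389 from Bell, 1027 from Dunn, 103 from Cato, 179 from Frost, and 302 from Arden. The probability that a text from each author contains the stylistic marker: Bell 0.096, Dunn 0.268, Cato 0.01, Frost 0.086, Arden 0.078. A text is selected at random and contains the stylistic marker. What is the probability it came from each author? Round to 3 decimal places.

Prior × likelihood for each hypothesis:
  Bell: 0.1945 × 0.096 = 0.018672
  Dunn: 0.5135 × 0.268 = 0.137618
  Cato: 0.0515 × 0.01 = 0.000515
  Frost: 0.0895 × 0.086 = 0.007697
  Arden: 0.151 × 0.078 = 0.011778
Sum = 0.17628.
P(Bell | marker) = 0.018672/0.17628 ≈ 0.106
P(Dunn | marker) = 0.137618/0.17628 ≈ 0.781
P(Cato | marker) = 0.000515/0.17628 ≈ 0.003
P(Frost | marker) = 0.007697/0.17628 ≈ 0.044
P(Arden | marker) = 0.011778/0.17628 ≈ 0.067

Bell 0.106, Dunn 0.781, Cato 0.003, Frost 0.044, Arden 0.067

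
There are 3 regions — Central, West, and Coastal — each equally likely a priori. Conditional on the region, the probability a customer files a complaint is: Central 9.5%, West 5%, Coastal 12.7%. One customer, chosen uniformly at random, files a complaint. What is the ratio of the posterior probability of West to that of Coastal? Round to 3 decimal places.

0.394

Since the prior is uniform, the posterior is proportional to the likelihood:
  Central: 0.095
  West: 0.05
  Coastal: 0.127
Normalizing constant = 0.272.
The ratio is 0.05 / 0.127 (the normalizer cancels) = 0.394.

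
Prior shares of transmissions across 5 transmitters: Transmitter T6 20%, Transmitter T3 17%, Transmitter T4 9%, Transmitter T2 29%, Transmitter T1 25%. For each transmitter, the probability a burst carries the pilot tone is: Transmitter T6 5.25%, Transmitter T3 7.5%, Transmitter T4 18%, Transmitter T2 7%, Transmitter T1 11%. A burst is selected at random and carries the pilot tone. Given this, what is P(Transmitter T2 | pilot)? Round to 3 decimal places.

0.233

By Bayes' rule, posterior ∝ prior × likelihood:
  Transmitter T6: 0.2 × 0.0525 = 0.0105
  Transmitter T3: 0.17 × 0.075 = 0.01275
  Transmitter T4: 0.09 × 0.18 = 0.0162
  Transmitter T2: 0.29 × 0.07 = 0.0203
  Transmitter T1: 0.25 × 0.11 = 0.0275
Normalizing constant = 0.08725.
P(Transmitter T2 | evidence) = 0.0203 / 0.08725 ≈ 0.233.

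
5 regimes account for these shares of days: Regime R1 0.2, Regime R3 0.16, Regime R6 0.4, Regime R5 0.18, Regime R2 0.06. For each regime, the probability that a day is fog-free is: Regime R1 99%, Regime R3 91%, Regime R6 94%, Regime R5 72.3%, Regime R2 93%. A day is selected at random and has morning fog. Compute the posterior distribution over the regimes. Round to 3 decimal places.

Regime R1 0.021, Regime R3 0.152, Regime R6 0.254, Regime R5 0.528, Regime R2 0.044

Taking complements, P(fog | each) = Regime R1 0.01, Regime R3 0.09, Regime R6 0.06, Regime R5 0.277, Regime R2 0.07.
Unnormalized posteriors (prior × likelihood):
  Regime R1: 0.2 × 0.01 = 0.002
  Regime R3: 0.16 × 0.09 = 0.0144
  Regime R6: 0.4 × 0.06 = 0.024
  Regime R5: 0.18 × 0.277 = 0.04986
  Regime R2: 0.06 × 0.07 = 0.0042
Total = 0.09446.
P(Regime R1 | fog) = 0.002/0.09446 ≈ 0.021
P(Regime R3 | fog) = 0.0144/0.09446 ≈ 0.152
P(Regime R6 | fog) = 0.024/0.09446 ≈ 0.254
P(Regime R5 | fog) = 0.04986/0.09446 ≈ 0.528
P(Regime R2 | fog) = 0.0042/0.09446 ≈ 0.044
(Check: 0.021+0.152+0.254+0.528+0.044 = 0.999.)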